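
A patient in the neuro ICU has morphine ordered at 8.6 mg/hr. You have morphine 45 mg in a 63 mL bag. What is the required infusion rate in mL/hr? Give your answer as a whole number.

Concentration = 45 mg ÷ 63 mL = 0.7142857 mg/mL
Rate = 8.6 mg/hr ÷ 0.7142857 mg/mL = 12.04 mL/hr

12 mL/hr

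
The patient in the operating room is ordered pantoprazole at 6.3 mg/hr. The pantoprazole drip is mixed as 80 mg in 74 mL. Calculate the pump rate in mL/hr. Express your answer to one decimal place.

5.8 mL/hr

Concentration = 80 mg ÷ 74 mL = 1.081081 mg/mL
Rate = 6.3 mg/hr ÷ 1.081081 mg/mL = 5.8275 mL/hr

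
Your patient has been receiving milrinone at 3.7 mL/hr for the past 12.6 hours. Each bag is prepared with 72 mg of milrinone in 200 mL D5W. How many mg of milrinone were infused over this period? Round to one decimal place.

16.8 mg

Concentration = 72 mg ÷ 200 mL = 0.36 mg/mL = 360 mcg/mL
Drug rate = 3.7 mL/hr × 360 mcg/mL = 1332 mcg/hr
Total = 1332 mcg/hr × 12.6 hr = 16783.2 mcg = 16.7832 mg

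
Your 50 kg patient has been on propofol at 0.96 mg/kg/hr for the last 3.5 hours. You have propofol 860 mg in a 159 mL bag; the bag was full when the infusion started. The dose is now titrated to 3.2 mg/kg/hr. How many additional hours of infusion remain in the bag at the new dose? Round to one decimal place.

Initial rate:
Dose = 0.96 mg/kg/hr × 50 kg = 48 mg/hr
Concentration = 860 mg ÷ 159 mL = 5.408805 mg/mL
Rate = 48 mg/hr ÷ 5.408805 mg/mL = 8.874419 mL/hr
Volume infused so far = 8.874419 mL/hr × 3.5 hr = 31.06047 mL
Volume remaining = 159 − 31.06047 = 127.9395 mL
New rate:
Dose = 3.2 mg/kg/hr × 50 kg = 160 mg/hr
Rate = 160 mg/hr ÷ 5.408805 mg/mL = 29.5814 mL/hr
Time remaining = 127.9395 mL ÷ 29.5814 mL/hr = 4.325 hr

4.3 hours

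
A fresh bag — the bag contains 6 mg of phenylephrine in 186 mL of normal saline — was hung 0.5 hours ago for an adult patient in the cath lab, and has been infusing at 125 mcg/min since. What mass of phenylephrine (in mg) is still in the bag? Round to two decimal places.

2.25 mg

125 mcg/min × 60 min/hr = 7500 mcg/hr
Concentration = 6 mg ÷ 186 mL = 0.03225806 mg/mL = 32.25806 mcg/mL
Rate = 7500 mcg/hr ÷ 32.25806 mcg/mL = 232.5 mL/hr
Volume infused = 232.5 mL/hr × 0.5 hr = 116.25 mL
Volume remaining = 186 − 116.25 = 69.75 mL
Drug remaining = 69.75 mL × 32.25806 mcg/mL = 2250 mcg = 2.25 mg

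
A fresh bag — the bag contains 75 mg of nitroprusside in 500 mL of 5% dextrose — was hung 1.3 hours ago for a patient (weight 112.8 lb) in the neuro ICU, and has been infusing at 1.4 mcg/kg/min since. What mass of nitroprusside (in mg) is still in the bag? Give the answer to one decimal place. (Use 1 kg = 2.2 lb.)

69.4 mg

Weight = 112.8 lb ÷ 2.2 lb/kg = 51.27273 kg
Dose = 1.4 mcg/kg/min × 51.27273 kg = 71.78182 mcg/min
71.78182 mcg/min × 60 min/hr = 4306.909 mcg/hr
Concentration = 75 mg ÷ 500 mL = 0.15 mg/mL = 150 mcg/mL
Rate = 4306.909 mcg/hr ÷ 150 mcg/mL = 28.71273 mL/hr
Volume infused = 28.71273 mL/hr × 1.3 hr = 37.32655 mL
Volume remaining = 500 − 37.32655 = 462.6735 mL
Drug remaining = 462.6735 mL × 150 mcg/mL = 69401.02 mcg = 69.40102 mg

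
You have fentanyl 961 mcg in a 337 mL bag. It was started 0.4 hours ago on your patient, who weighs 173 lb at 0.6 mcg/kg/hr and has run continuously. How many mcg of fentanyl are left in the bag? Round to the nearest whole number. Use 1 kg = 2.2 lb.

942 mcg

Weight = 173 lb ÷ 2.2 lb/kg = 78.63636 kg
Dose = 0.6 mcg/kg/hr × 78.63636 kg = 47.18182 mcg/hr
Concentration = 961 mcg ÷ 337 mL = 2.851632 mcg/mL
Rate = 47.18182 mcg/hr ÷ 2.851632 mcg/mL = 16.54555 mL/hr
Volume infused = 16.54555 mL/hr × 0.4 hr = 6.61822 mL
Volume remaining = 337 − 6.61822 = 330.3818 mL
Drug remaining = 330.3818 mL × 2.851632 mcg/mL = 942.1273 mcg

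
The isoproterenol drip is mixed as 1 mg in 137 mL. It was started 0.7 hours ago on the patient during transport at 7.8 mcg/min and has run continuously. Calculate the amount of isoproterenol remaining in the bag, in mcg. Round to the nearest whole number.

672 mcg

7.8 mcg/min × 60 min/hr = 468 mcg/hr
Concentration = 1 mg ÷ 137 mL = 0.00729927 mg/mL = 7.29927 mcg/mL
Rate = 468 mcg/hr ÷ 7.29927 mcg/mL = 64.116 mL/hr
Volume infused = 64.116 mL/hr × 0.7 hr = 44.8812 mL
Volume remaining = 137 − 44.8812 = 92.1188 mL
Drug remaining = 92.1188 mL × 7.29927 mcg/mL = 672.4 mcg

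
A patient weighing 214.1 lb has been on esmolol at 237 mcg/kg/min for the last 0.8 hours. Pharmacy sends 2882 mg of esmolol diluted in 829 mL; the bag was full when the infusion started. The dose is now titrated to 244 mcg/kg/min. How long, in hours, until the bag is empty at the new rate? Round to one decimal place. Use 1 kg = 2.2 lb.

Initial rate:
Weight = 214.1 lb ÷ 2.2 lb/kg = 97.31818 kg
Dose = 237 mcg/kg/min × 97.31818 kg = 23064.41 mcg/min
23064.41 mcg/min × 60 min/hr = 1383865 mcg/hr
Concentration = 2882 mg ÷ 829 mL = 3.476478 mg/mL = 3476.478 mcg/mL
Rate = 1383865 mcg/hr ÷ 3476.478 mcg/mL = 398.0651 mL/hr
Volume infused so far = 398.0651 mL/hr × 0.8 hr = 318.4521 mL
Volume remaining = 829 − 318.4521 = 510.5479 mL
New rate:
Dose = 244 mcg/kg/min × 97.31818 kg = 23745.64 mcg/min
23745.64 mcg/min × 60 min/hr = 1424738 mcg/hr
Rate = 1424738 mcg/hr ÷ 3476.478 mcg/mL = 409.8223 mL/hr
Time remaining = 510.5479 mL ÷ 409.8223 mL/hr = 1.245779 hr

1.2 hours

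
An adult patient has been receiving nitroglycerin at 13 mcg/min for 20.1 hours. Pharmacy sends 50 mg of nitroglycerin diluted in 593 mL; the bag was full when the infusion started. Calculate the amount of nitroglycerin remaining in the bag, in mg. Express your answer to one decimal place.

34.3 mg

13 mcg/min × 60 min/hr = 780 mcg/hr
Concentration = 50 mg ÷ 593 mL = 0.08431703 mg/mL = 84.31703 mcg/mL
Rate = 780 mcg/hr ÷ 84.31703 mcg/mL = 9.2508 mL/hr
Volume infused = 9.2508 mL/hr × 20.1 hr = 185.9411 mL
Volume remaining = 593 − 185.9411 = 407.0589 mL
Drug remaining = 407.0589 mL × 84.31703 mcg/mL = 34322 mcg = 34.322 mg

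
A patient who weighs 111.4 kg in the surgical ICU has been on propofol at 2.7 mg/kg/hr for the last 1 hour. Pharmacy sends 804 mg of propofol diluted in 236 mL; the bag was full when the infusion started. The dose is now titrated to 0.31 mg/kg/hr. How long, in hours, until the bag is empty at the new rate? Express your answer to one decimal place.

Initial rate:
Dose = 2.7 mg/kg/hr × 111.4 kg = 300.78 mg/hr
Concentration = 804 mg ÷ 236 mL = 3.40678 mg/mL
Rate = 300.78 mg/hr ÷ 3.40678 mg/mL = 88.28866 mL/hr
Volume infused so far = 88.28866 mL/hr × 1 hr = 88.28866 mL
Volume remaining = 236 − 88.28866 = 147.7113 mL
New rate:
Dose = 0.31 mg/kg/hr × 111.4 kg = 34.534 mg/hr
Rate = 34.534 mg/hr ÷ 3.40678 mg/mL = 10.13685 mL/hr
Time remaining = 147.7113 mL ÷ 10.13685 mL/hr = 14.57173 hr

14.6 hours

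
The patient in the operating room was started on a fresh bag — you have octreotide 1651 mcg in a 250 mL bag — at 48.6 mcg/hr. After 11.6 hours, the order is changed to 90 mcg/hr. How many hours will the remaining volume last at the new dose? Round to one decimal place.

12.1 hours

Initial rate:
Concentration = 1651 mcg ÷ 250 mL = 6.604 mcg/mL
Rate = 48.6 mcg/hr ÷ 6.604 mcg/mL = 7.359176 mL/hr
Volume infused so far = 7.359176 mL/hr × 11.6 hr = 85.36644 mL
Volume remaining = 250 − 85.36644 = 164.6336 mL
New rate:
Rate = 90 mcg/hr ÷ 6.604 mcg/mL = 13.6281 mL/hr
Time remaining = 164.6336 mL ÷ 13.6281 mL/hr = 12.08044 hr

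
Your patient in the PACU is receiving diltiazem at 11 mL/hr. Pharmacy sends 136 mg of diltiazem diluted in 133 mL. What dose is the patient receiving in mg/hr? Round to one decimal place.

11.2 mg/hr

Concentration = 136 mg ÷ 133 mL = 1.022556 mg/mL
Drug rate = 11 mL/hr × 1.022556 mg/mL = 11.24812 mg/hr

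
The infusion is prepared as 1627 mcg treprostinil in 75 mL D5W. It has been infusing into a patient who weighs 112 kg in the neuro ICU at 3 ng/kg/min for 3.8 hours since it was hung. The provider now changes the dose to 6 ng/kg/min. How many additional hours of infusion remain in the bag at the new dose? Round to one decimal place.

38.5 hours

Initial rate:
Dose = 3 ng/kg/min × 112 kg = 336 ng/min
336 ng/min × 60 min/hr = 20160 ng/hr
Concentration = 1627 mcg ÷ 75 mL = 21.69333 mcg/mL = 21693.33 ng/mL
Rate = 20160 ng/hr ÷ 21693.33 ng/mL = 0.9293178 mL/hr
Volume infused so far = 0.9293178 mL/hr × 3.8 hr = 3.531407 mL
Volume remaining = 75 − 3.531407 = 71.46859 mL
New rate:
Dose = 6 ng/kg/min × 112 kg = 672 ng/min
672 ng/min × 60 min/hr = 40320 ng/hr
Rate = 40320 ng/hr ÷ 21693.33 ng/mL = 1.858636 mL/hr
Time remaining = 71.46859 mL ÷ 1.858636 mL/hr = 38.45218 hr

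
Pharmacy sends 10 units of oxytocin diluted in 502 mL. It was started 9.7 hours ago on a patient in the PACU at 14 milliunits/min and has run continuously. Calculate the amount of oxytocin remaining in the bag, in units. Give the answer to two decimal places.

1.85 units

14 milliunits/min × 60 min/hr = 840 milliunits/hr
Concentration = 10 units ÷ 502 mL = 0.01992032 units/mL = 19.92032 milliunits/mL
Rate = 840 milliunits/hr ÷ 19.92032 milliunits/mL = 42.168 mL/hr
Volume infused = 42.168 mL/hr × 9.7 hr = 409.0296 mL
Volume remaining = 502 − 409.0296 = 92.9704 mL
Drug remaining = 92.9704 mL × 19.92032 milliunits/mL = 1852 milliunits = 1.852 units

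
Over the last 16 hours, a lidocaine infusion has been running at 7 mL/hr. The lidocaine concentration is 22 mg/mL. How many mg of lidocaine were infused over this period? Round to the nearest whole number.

2464 mg

Drug rate = 7 mL/hr × 22 mg/mL = 154 mg/hr
Total = 154 mg/hr × 16 hr = 2464 mg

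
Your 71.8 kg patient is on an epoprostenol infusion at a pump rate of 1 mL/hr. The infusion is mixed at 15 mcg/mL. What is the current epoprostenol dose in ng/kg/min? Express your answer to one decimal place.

3.5 ng/kg/min

Concentration = 15 mcg/mL = 15000 ng/mL
Drug rate = 1 mL/hr × 15000 ng/mL = 15000 ng/hr
15000 ng/hr ÷ 60 min/hr = 250 ng/min
250 ng/min ÷ 71.8 kg = 3.481894 ng/kg/min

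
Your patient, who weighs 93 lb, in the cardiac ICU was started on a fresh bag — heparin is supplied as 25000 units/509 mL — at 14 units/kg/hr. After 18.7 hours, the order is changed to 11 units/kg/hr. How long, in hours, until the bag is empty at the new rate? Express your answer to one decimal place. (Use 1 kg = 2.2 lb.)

Initial rate:
Weight = 93 lb ÷ 2.2 lb/kg = 42.27273 kg
Dose = 14 units/kg/hr × 42.27273 kg = 591.8182 units/hr
Concentration = 25000 units ÷ 509 mL = 49.11591 units/mL
Rate = 591.8182 units/hr ÷ 49.11591 units/mL = 12.04942 mL/hr
Volume infused so far = 12.04942 mL/hr × 18.7 hr = 225.3241 mL
Volume remaining = 509 − 225.3241 = 283.6759 mL
New rate:
Dose = 11 units/kg/hr × 42.27273 kg = 465 units/hr
Rate = 465 units/hr ÷ 49.11591 units/mL = 9.4674 mL/hr
Time remaining = 283.6759 mL ÷ 9.4674 mL/hr = 29.96344 hr

30.0 hours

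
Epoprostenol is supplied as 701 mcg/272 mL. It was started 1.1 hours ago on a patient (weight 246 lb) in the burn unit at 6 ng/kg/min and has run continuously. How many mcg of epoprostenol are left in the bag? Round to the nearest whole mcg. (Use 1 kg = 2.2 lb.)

Weight = 246 lb ÷ 2.2 lb/kg = 111.8182 kg
Dose = 6 ng/kg/min × 111.8182 kg = 670.9091 ng/min
670.9091 ng/min × 60 min/hr = 40254.55 ng/hr
Concentration = 701 mcg ÷ 272 mL = 2.577206 mcg/mL = 2577.206 ng/mL
Rate = 40254.55 ng/hr ÷ 2577.206 ng/mL = 15.61945 mL/hr
Volume infused = 15.61945 mL/hr × 1.1 hr = 17.1814 mL
Volume remaining = 272 − 17.1814 = 254.8186 mL
Drug remaining = 254.8186 mL × 2577.206 ng/mL = 656720 ng = 656.72 mcg

657 mcg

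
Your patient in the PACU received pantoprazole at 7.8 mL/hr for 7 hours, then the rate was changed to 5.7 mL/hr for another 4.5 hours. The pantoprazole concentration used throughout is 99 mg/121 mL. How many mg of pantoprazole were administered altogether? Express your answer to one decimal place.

Concentration = 99 mg ÷ 121 mL = 0.8181818 mg/mL
Stage 1: 7.8 mL/hr × 7 hr = 54.6 mL → 54.6 mL × 0.8181818 mg/mL = 44.67273 mg
Stage 2: 5.7 mL/hr × 4.5 hr = 25.65 mL → 25.65 mL × 0.8181818 mg/mL = 20.98636 mg
Total = 44.67273 + 20.98636 = 65.65909 mg

65.7 mg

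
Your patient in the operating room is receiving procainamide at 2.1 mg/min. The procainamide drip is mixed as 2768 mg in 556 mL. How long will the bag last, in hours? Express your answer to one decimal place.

2.1 mg/min × 60 min/hr = 126 mg/hr
Concentration = 2768 mg ÷ 556 mL = 4.978417 mg/mL
Rate = 126 mg/hr ÷ 4.978417 mg/mL = 25.30925 mL/hr
Duration = 556 mL ÷ 25.30925 mL/hr = 21.96825 hr

22.0 hours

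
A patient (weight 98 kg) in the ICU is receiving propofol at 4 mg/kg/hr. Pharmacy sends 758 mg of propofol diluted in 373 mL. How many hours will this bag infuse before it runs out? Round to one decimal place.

1.9 hours

Dose = 4 mg/kg/hr × 98 kg = 392 mg/hr
Concentration = 758 mg ÷ 373 mL = 2.032172 mg/mL
Rate = 392 mg/hr ÷ 2.032172 mg/mL = 192.8971 mL/hr
Duration = 373 mL ÷ 192.8971 mL/hr = 1.933673 hr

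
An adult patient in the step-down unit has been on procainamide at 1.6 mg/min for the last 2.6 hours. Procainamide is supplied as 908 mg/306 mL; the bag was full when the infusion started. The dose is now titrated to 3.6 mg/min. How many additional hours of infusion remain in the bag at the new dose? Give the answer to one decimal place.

3.0 hours

Initial rate:
1.6 mg/min × 60 min/hr = 96 mg/hr
Concentration = 908 mg ÷ 306 mL = 2.96732 mg/mL
Rate = 96 mg/hr ÷ 2.96732 mg/mL = 32.35242 mL/hr
Volume infused so far = 32.35242 mL/hr × 2.6 hr = 84.1163 mL
Volume remaining = 306 − 84.1163 = 221.8837 mL
New rate:
3.6 mg/min × 60 min/hr = 216 mg/hr
Rate = 216 mg/hr ÷ 2.96732 mg/mL = 72.79295 mL/hr
Time remaining = 221.8837 mL ÷ 72.79295 mL/hr = 3.048148 hr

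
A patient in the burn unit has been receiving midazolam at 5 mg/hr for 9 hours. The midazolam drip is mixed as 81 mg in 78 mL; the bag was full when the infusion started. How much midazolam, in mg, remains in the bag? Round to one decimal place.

Concentration = 81 mg ÷ 78 mL = 1.038462 mg/mL
Rate = 5 mg/hr ÷ 1.038462 mg/mL = 4.814815 mL/hr
Volume infused = 4.814815 mL/hr × 9 hr = 43.33333 mL
Volume remaining = 78 − 43.33333 = 34.66667 mL
Drug remaining = 34.66667 mL × 1.038462 mg/mL = 36 mg

36.0 mg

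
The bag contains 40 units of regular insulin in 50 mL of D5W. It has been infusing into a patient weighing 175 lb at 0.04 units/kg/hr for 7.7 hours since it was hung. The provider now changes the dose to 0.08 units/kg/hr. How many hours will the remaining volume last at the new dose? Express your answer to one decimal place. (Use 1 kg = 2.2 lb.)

Initial rate:
Weight = 175 lb ÷ 2.2 lb/kg = 79.54545 kg
Dose = 0.04 units/kg/hr × 79.54545 kg = 3.181818 units/hr
Concentration = 40 units ÷ 50 mL = 0.8 units/mL
Rate = 3.181818 units/hr ÷ 0.8 units/mL = 3.977273 mL/hr
Volume infused so far = 3.977273 mL/hr × 7.7 hr = 30.625 mL
Volume remaining = 50 − 30.625 = 19.375 mL
New rate:
Dose = 0.08 units/kg/hr × 79.54545 kg = 6.363636 units/hr
Rate = 6.363636 units/hr ÷ 0.8 units/mL = 7.954545 mL/hr
Time remaining = 19.375 mL ÷ 7.954545 mL/hr = 2.435714 hr

2.4 hours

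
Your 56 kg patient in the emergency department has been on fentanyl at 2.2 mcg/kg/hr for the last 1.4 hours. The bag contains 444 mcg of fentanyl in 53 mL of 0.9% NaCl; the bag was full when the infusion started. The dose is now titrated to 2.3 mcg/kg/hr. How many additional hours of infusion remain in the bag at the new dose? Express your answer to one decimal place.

2.1 hours

Initial rate:
Dose = 2.2 mcg/kg/hr × 56 kg = 123.2 mcg/hr
Concentration = 444 mcg ÷ 53 mL = 8.377358 mcg/mL
Rate = 123.2 mcg/hr ÷ 8.377358 mcg/mL = 14.70631 mL/hr
Volume infused so far = 14.70631 mL/hr × 1.4 hr = 20.58883 mL
Volume remaining = 53 − 20.58883 = 32.41117 mL
New rate:
Dose = 2.3 mcg/kg/hr × 56 kg = 128.8 mcg/hr
Rate = 128.8 mcg/hr ÷ 8.377358 mcg/mL = 15.37477 mL/hr
Time remaining = 32.41117 mL ÷ 15.37477 mL/hr = 2.108075 hr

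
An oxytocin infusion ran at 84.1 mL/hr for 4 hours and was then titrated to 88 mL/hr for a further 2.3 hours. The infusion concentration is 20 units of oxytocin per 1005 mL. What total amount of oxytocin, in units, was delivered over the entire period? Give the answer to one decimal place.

Concentration = 20 units ÷ 1005 mL = 0.0199005 units/mL
Stage 1: 84.1 mL/hr × 4 hr = 336.4 mL → 336.4 mL × 0.0199005 units/mL = 6.694527 units
Stage 2: 88 mL/hr × 2.3 hr = 202.4 mL → 202.4 mL × 0.0199005 units/mL = 4.027861 units
Total = 6.694527 + 4.027861 = 10.72239 units

10.7 units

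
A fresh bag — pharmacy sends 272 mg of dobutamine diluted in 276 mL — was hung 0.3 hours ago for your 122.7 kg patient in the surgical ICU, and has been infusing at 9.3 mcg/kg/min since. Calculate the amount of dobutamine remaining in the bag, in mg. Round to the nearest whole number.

Dose = 9.3 mcg/kg/min × 122.7 kg = 1141.11 mcg/min
1141.11 mcg/min × 60 min/hr = 68466.6 mcg/hr
Concentration = 272 mg ÷ 276 mL = 0.9855072 mg/mL = 985.5072 mcg/mL
Rate = 68466.6 mcg/hr ÷ 985.5072 mcg/mL = 69.47346 mL/hr
Volume infused = 69.47346 mL/hr × 0.3 hr = 20.84204 mL
Volume remaining = 276 − 20.84204 = 255.158 mL
Drug remaining = 255.158 mL × 985.5072 mcg/mL = 251460 mcg = 251.46 mg

251 mg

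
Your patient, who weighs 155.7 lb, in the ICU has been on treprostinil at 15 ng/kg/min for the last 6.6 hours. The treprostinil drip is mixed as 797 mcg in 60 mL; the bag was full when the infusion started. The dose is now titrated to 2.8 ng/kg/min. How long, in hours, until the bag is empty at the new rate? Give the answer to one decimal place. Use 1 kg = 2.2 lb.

31.7 hours

Initial rate:
Weight = 155.7 lb ÷ 2.2 lb/kg = 70.77273 kg
Dose = 15 ng/kg/min × 70.77273 kg = 1061.591 ng/min
1061.591 ng/min × 60 min/hr = 63695.45 ng/hr
Concentration = 797 mcg ÷ 60 mL = 13.28333 mcg/mL = 13283.33 ng/mL
Rate = 63695.45 ng/hr ÷ 13283.33 ng/mL = 4.795141 mL/hr
Volume infused so far = 4.795141 mL/hr × 6.6 hr = 31.64793 mL
Volume remaining = 60 − 31.64793 = 28.35207 mL
New rate:
Dose = 2.8 ng/kg/min × 70.77273 kg = 198.1636 ng/min
198.1636 ng/min × 60 min/hr = 11889.82 ng/hr
Rate = 11889.82 ng/hr ÷ 13283.33 ng/mL = 0.895093 mL/hr
Time remaining = 28.35207 mL ÷ 0.895093 mL/hr = 31.675 hr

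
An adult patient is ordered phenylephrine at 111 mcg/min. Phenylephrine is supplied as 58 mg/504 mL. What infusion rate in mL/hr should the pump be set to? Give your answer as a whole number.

58 mL/hr

111 mcg/min × 60 min/hr = 6660 mcg/hr
Concentration = 58 mg ÷ 504 mL = 0.1150794 mg/mL = 115.0794 mcg/mL
Rate = 6660 mcg/hr ÷ 115.0794 mcg/mL = 57.8731 mL/hr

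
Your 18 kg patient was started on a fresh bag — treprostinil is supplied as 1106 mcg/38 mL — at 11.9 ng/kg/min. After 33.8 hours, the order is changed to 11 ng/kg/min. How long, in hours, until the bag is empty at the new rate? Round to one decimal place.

Initial rate:
Dose = 11.9 ng/kg/min × 18 kg = 214.2 ng/min
214.2 ng/min × 60 min/hr = 12852 ng/hr
Concentration = 1106 mcg ÷ 38 mL = 29.10526 mcg/mL = 29105.26 ng/mL
Rate = 12852 ng/hr ÷ 29105.26 ng/mL = 0.4415696 mL/hr
Volume infused so far = 0.4415696 mL/hr × 33.8 hr = 14.92505 mL
Volume remaining = 38 − 14.92505 = 23.07495 mL
New rate:
Dose = 11 ng/kg/min × 18 kg = 198 ng/min
198 ng/min × 60 min/hr = 11880 ng/hr
Rate = 11880 ng/hr ÷ 29105.26 ng/mL = 0.4081736 mL/hr
Time remaining = 23.07495 mL ÷ 0.4081736 mL/hr = 56.53219 hr

56.5 hours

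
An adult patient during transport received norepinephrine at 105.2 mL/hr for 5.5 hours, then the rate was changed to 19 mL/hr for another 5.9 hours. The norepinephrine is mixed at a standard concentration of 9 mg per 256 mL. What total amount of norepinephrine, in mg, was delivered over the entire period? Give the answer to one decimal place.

Concentration = 9 mg ÷ 256 mL = 0.03515625 mg/mL
Stage 1: 105.2 mL/hr × 5.5 hr = 578.6 mL → 578.6 mL × 0.03515625 mg/mL = 20.34141 mg
Stage 2: 19 mL/hr × 5.9 hr = 112.1 mL → 112.1 mL × 0.03515625 mg/mL = 3.941016 mg
Total = 20.34141 + 3.941016 = 24.28242 mg

24.3 mg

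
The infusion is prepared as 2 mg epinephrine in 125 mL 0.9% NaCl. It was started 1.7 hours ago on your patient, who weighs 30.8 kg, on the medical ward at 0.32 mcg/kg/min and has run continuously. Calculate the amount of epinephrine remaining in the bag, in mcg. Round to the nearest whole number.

Dose = 0.32 mcg/kg/min × 30.8 kg = 9.856 mcg/min
9.856 mcg/min × 60 min/hr = 591.36 mcg/hr
Concentration = 2 mg ÷ 125 mL = 0.016 mg/mL = 16 mcg/mL
Rate = 591.36 mcg/hr ÷ 16 mcg/mL = 36.96 mL/hr
Volume infused = 36.96 mL/hr × 1.7 hr = 62.832 mL
Volume remaining = 125 − 62.832 = 62.168 mL
Drug remaining = 62.168 mL × 16 mcg/mL = 994.688 mcg

995 mcg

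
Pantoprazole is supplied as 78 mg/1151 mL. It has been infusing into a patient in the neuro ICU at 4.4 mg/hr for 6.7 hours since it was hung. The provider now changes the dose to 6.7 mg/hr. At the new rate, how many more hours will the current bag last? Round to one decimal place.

Initial rate:
Concentration = 78 mg ÷ 1151 mL = 0.06776716 mg/mL
Rate = 4.4 mg/hr ÷ 0.06776716 mg/mL = 64.92821 mL/hr
Volume infused so far = 64.92821 mL/hr × 6.7 hr = 435.019 mL
Volume remaining = 1151 − 435.019 = 715.981 mL
New rate:
Rate = 6.7 mg/hr ÷ 0.06776716 mg/mL = 98.86795 mL/hr
Time remaining = 715.981 mL ÷ 98.86795 mL/hr = 7.241791 hr

7.2 hours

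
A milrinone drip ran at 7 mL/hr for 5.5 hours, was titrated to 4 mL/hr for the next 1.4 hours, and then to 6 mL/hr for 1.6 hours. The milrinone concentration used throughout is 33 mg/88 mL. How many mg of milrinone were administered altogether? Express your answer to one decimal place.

Concentration = 33 mg ÷ 88 mL = 0.375 mg/mL
Stage 1: 7 mL/hr × 5.5 hr = 38.5 mL → 38.5 mL × 0.375 mg/mL = 14.4375 mg
Stage 2: 4 mL/hr × 1.4 hr = 5.6 mL → 5.6 mL × 0.375 mg/mL = 2.1 mg
Stage 3: 6 mL/hr × 1.6 hr = 9.6 mL → 9.6 mL × 0.375 mg/mL = 3.6 mg
Total = 14.4375 + 2.1 + 3.6 = 20.1375 mg

20.1 mg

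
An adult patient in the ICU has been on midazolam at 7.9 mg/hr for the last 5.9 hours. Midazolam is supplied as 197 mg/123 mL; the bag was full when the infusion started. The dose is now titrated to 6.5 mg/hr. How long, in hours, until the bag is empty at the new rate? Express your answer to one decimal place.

23.1 hours

Initial rate:
Concentration = 197 mg ÷ 123 mL = 1.601626 mg/mL
Rate = 7.9 mg/hr ÷ 1.601626 mg/mL = 4.932487 mL/hr
Volume infused so far = 4.932487 mL/hr × 5.9 hr = 29.10168 mL
Volume remaining = 123 − 29.10168 = 93.89832 mL
New rate:
Rate = 6.5 mg/hr ÷ 1.601626 mg/mL = 4.058376 mL/hr
Time remaining = 93.89832 mL ÷ 4.058376 mL/hr = 23.13692 hr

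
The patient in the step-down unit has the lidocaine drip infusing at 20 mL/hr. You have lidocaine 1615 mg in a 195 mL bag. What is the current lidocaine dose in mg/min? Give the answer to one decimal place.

2.8 mg/min

Concentration = 1615 mg ÷ 195 mL = 8.282051 mg/mL
Drug rate = 20 mL/hr × 8.282051 mg/mL = 165.641 mg/hr
165.641 mg/hr ÷ 60 min/hr = 2.760684 mg/min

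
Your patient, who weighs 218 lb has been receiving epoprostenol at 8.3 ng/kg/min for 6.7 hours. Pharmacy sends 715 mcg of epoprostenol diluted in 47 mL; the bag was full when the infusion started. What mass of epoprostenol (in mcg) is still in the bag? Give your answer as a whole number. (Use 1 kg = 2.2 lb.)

Weight = 218 lb ÷ 2.2 lb/kg = 99.09091 kg
Dose = 8.3 ng/kg/min × 99.09091 kg = 822.4545 ng/min
822.4545 ng/min × 60 min/hr = 49347.27 ng/hr
Concentration = 715 mcg ÷ 47 mL = 15.21277 mcg/mL = 15212.77 ng/mL
Rate = 49347.27 ng/hr ÷ 15212.77 ng/mL = 3.243807 mL/hr
Volume infused = 3.243807 mL/hr × 6.7 hr = 21.73351 mL
Volume remaining = 47 − 21.73351 = 25.26649 mL
Drug remaining = 25.26649 mL × 15212.77 ng/mL = 384373.3 ng = 384.3733 mcg

384 mcg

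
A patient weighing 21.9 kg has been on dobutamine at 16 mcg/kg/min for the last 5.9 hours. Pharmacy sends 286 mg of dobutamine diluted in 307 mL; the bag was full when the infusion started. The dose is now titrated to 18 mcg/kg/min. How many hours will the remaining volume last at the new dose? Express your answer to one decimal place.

6.8 hours

Initial rate:
Dose = 16 mcg/kg/min × 21.9 kg = 350.4 mcg/min
350.4 mcg/min × 60 min/hr = 21024 mcg/hr
Concentration = 286 mg ÷ 307 mL = 0.9315961 mg/mL = 931.5961 mcg/mL
Rate = 21024 mcg/hr ÷ 931.5961 mcg/mL = 22.56772 mL/hr
Volume infused so far = 22.56772 mL/hr × 5.9 hr = 133.1495 mL
Volume remaining = 307 − 133.1495 = 173.8505 mL
New rate:
Dose = 18 mcg/kg/min × 21.9 kg = 394.2 mcg/min
394.2 mcg/min × 60 min/hr = 23652 mcg/hr
Rate = 23652 mcg/hr ÷ 931.5961 mcg/mL = 25.38869 mL/hr
Time remaining = 173.8505 mL ÷ 25.38869 mL/hr = 6.847556 hr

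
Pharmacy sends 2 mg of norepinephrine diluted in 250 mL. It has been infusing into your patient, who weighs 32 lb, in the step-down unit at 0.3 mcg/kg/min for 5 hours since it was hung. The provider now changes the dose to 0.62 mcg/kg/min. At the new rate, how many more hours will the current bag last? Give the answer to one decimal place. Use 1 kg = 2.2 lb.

1.3 hours

Initial rate:
Weight = 32 lb ÷ 2.2 lb/kg = 14.54545 kg
Dose = 0.3 mcg/kg/min × 14.54545 kg = 4.363636 mcg/min
4.363636 mcg/min × 60 min/hr = 261.8182 mcg/hr
Concentration = 2 mg ÷ 250 mL = 0.008 mg/mL = 8 mcg/mL
Rate = 261.8182 mcg/hr ÷ 8 mcg/mL = 32.72727 mL/hr
Volume infused so far = 32.72727 mL/hr × 5 hr = 163.6364 mL
Volume remaining = 250 − 163.6364 = 86.36364 mL
New rate:
Dose = 0.62 mcg/kg/min × 14.54545 kg = 9.018182 mcg/min
9.018182 mcg/min × 60 min/hr = 541.0909 mcg/hr
Rate = 541.0909 mcg/hr ÷ 8 mcg/mL = 67.63636 mL/hr
Time remaining = 86.36364 mL ÷ 67.63636 mL/hr = 1.276882 hr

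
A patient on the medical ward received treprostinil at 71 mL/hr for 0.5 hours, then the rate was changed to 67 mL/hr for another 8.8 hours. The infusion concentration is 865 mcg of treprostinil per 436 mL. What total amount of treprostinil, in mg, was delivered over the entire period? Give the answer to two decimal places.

1.24 mg

Concentration = 865 mcg ÷ 436 mL = 1.983945 mcg/mL
Stage 1: 71 mL/hr × 0.5 hr = 35.5 mL → 35.5 mL × 1.983945 mcg/mL = 70.43005 mcg
Stage 2: 67 mL/hr × 8.8 hr = 589.6 mL → 589.6 mL × 1.983945 mcg/mL = 1169.734 mcg
Total = 70.43005 + 1169.734 = 1240.164 mcg = 1.240164 mg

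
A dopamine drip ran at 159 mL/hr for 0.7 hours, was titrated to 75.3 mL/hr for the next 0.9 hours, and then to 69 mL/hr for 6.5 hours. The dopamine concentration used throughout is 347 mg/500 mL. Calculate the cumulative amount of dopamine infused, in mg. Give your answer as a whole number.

436 mg

Concentration = 347 mg ÷ 500 mL = 0.694 mg/mL
Stage 1: 159 mL/hr × 0.7 hr = 111.3 mL → 111.3 mL × 0.694 mg/mL = 77.2422 mg
Stage 2: 75.3 mL/hr × 0.9 hr = 67.77 mL → 67.77 mL × 0.694 mg/mL = 47.03238 mg
Stage 3: 69 mL/hr × 6.5 hr = 448.5 mL → 448.5 mL × 0.694 mg/mL = 311.259 mg
Total = 77.2422 + 47.03238 + 311.259 = 435.5336 mg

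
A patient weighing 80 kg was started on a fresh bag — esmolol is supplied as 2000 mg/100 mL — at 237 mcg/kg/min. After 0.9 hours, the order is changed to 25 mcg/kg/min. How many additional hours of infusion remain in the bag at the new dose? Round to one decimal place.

8.1 hours

Initial rate:
Dose = 237 mcg/kg/min × 80 kg = 18960 mcg/min
18960 mcg/min × 60 min/hr = 1137600 mcg/hr
Concentration = 2000 mg ÷ 100 mL = 20 mg/mL = 20000 mcg/mL
Rate = 1137600 mcg/hr ÷ 20000 mcg/mL = 56.88 mL/hr
Volume infused so far = 56.88 mL/hr × 0.9 hr = 51.192 mL
Volume remaining = 100 − 51.192 = 48.808 mL
New rate:
Dose = 25 mcg/kg/min × 80 kg = 2000 mcg/min
2000 mcg/min × 60 min/hr = 120000 mcg/hr
Rate = 120000 mcg/hr ÷ 20000 mcg/mL = 6 mL/hr
Time remaining = 48.808 mL ÷ 6 mL/hr = 8.134667 hr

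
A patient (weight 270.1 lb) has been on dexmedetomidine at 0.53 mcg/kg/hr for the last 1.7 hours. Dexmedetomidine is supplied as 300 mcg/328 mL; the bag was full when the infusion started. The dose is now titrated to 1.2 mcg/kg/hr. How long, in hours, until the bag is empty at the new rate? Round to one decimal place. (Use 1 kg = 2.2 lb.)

Initial rate:
Weight = 270.1 lb ÷ 2.2 lb/kg = 122.7727 kg
Dose = 0.53 mcg/kg/hr × 122.7727 kg = 65.06955 mcg/hr
Concentration = 300 mcg ÷ 328 mL = 0.9146341 mcg/mL
Rate = 65.06955 mcg/hr ÷ 0.9146341 mcg/mL = 71.1427 mL/hr
Volume infused so far = 71.1427 mL/hr × 1.7 hr = 120.9426 mL
Volume remaining = 328 − 120.9426 = 207.0574 mL
New rate:
Dose = 1.2 mcg/kg/hr × 122.7727 kg = 147.3273 mcg/hr
Rate = 147.3273 mcg/hr ÷ 0.9146341 mcg/mL = 161.0778 mL/hr
Time remaining = 207.0574 mL ÷ 161.0778 mL/hr = 1.28545 hr

1.3 hours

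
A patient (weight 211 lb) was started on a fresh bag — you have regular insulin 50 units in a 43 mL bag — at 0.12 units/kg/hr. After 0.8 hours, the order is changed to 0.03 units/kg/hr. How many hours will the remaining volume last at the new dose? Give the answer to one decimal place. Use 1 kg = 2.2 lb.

Initial rate:
Weight = 211 lb ÷ 2.2 lb/kg = 95.90909 kg
Dose = 0.12 units/kg/hr × 95.90909 kg = 11.50909 units/hr
Concentration = 50 units ÷ 43 mL = 1.162791 units/mL
Rate = 11.50909 units/hr ÷ 1.162791 units/mL = 9.897818 mL/hr
Volume infused so far = 9.897818 mL/hr × 0.8 hr = 7.918255 mL
Volume remaining = 43 − 7.918255 = 35.08175 mL
New rate:
Dose = 0.03 units/kg/hr × 95.90909 kg = 2.877273 units/hr
Rate = 2.877273 units/hr ÷ 1.162791 units/mL = 2.474455 mL/hr
Time remaining = 35.08175 mL ÷ 2.474455 mL/hr = 14.17757 hr

14.2 hours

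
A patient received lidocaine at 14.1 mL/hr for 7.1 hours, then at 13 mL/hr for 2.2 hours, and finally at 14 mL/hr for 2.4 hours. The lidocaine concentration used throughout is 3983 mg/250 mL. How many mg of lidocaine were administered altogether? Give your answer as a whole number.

Concentration = 3983 mg ÷ 250 mL = 15.932 mg/mL
Stage 1: 14.1 mL/hr × 7.1 hr = 100.11 mL → 100.11 mL × 15.932 mg/mL = 1594.953 mg
Stage 2: 13 mL/hr × 2.2 hr = 28.6 mL → 28.6 mL × 15.932 mg/mL = 455.6552 mg
Stage 3: 14 mL/hr × 2.4 hr = 33.6 mL → 33.6 mL × 15.932 mg/mL = 535.3152 mg
Total = 1594.953 + 455.6552 + 535.3152 = 2585.923 mg

2586 mg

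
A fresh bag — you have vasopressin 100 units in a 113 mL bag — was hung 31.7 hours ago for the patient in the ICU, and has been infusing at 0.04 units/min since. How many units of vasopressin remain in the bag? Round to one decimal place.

0.04 units/min × 60 min/hr = 2.4 units/hr
Concentration = 100 units ÷ 113 mL = 0.8849558 units/mL
Rate = 2.4 units/hr ÷ 0.8849558 units/mL = 2.712 mL/hr
Volume infused = 2.712 mL/hr × 31.7 hr = 85.9704 mL
Volume remaining = 113 − 85.9704 = 27.0296 mL
Drug remaining = 27.0296 mL × 0.8849558 units/mL = 23.92 units

23.9 units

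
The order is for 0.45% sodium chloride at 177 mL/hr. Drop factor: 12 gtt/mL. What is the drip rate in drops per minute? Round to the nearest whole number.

35 gtt/min

177 mL/hr ÷ 60 min/hr = 2.95 mL/min
2.95 mL/min × 12 gtt/mL = 35.4 gtt/min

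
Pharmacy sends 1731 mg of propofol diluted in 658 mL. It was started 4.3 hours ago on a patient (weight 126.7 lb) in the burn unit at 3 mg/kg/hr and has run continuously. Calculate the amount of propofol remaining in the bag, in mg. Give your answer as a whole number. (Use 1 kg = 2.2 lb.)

Weight = 126.7 lb ÷ 2.2 lb/kg = 57.59091 kg
Dose = 3 mg/kg/hr × 57.59091 kg = 172.7727 mg/hr
Concentration = 1731 mg ÷ 658 mL = 2.630699 mg/mL
Rate = 172.7727 mg/hr ÷ 2.630699 mg/mL = 65.67559 mL/hr
Volume infused = 65.67559 mL/hr × 4.3 hr = 282.4051 mL
Volume remaining = 658 − 282.4051 = 375.5949 mL
Drug remaining = 375.5949 mL × 2.630699 mg/mL = 988.0773 mg

988 mg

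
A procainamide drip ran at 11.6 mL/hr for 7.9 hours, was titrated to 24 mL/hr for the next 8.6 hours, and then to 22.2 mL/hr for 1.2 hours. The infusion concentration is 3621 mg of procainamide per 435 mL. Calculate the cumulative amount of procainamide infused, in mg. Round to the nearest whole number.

Concentration = 3621 mg ÷ 435 mL = 8.324138 mg/mL
Stage 1: 11.6 mL/hr × 7.9 hr = 91.64 mL → 91.64 mL × 8.324138 mg/mL = 762.824 mg
Stage 2: 24 mL/hr × 8.6 hr = 206.4 mL → 206.4 mL × 8.324138 mg/mL = 1718.102 mg
Stage 3: 22.2 mL/hr × 1.2 hr = 26.64 mL → 26.64 mL × 8.324138 mg/mL = 221.755 mg
Total = 762.824 + 1718.102 + 221.755 = 2702.681 mg

2703 mg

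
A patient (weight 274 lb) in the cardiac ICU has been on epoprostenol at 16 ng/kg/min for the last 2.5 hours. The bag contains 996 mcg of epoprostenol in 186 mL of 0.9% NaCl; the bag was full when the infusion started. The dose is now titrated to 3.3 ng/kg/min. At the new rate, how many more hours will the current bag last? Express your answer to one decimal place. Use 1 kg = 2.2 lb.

28.3 hours

Initial rate:
Weight = 274 lb ÷ 2.2 lb/kg = 124.5455 kg
Dose = 16 ng/kg/min × 124.5455 kg = 1992.727 ng/min
1992.727 ng/min × 60 min/hr = 119563.6 ng/hr
Concentration = 996 mcg ÷ 186 mL = 5.354839 mcg/mL = 5354.839 ng/mL
Rate = 119563.6 ng/hr ÷ 5354.839 ng/mL = 22.32815 mL/hr
Volume infused so far = 22.32815 mL/hr × 2.5 hr = 55.82037 mL
Volume remaining = 186 − 55.82037 = 130.1796 mL
New rate:
Dose = 3.3 ng/kg/min × 124.5455 kg = 411 ng/min
411 ng/min × 60 min/hr = 24660 ng/hr
Rate = 24660 ng/hr ÷ 5354.839 ng/mL = 4.605181 mL/hr
Time remaining = 130.1796 mL ÷ 4.605181 mL/hr = 28.26808 hr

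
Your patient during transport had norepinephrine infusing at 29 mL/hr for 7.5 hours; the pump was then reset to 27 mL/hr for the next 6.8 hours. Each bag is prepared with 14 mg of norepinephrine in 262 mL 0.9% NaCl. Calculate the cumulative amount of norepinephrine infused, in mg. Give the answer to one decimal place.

Concentration = 14 mg ÷ 262 mL = 0.05343511 mg/mL
Stage 1: 29 mL/hr × 7.5 hr = 217.5 mL → 217.5 mL × 0.05343511 mg/mL = 11.62214 mg
Stage 2: 27 mL/hr × 6.8 hr = 183.6 mL → 183.6 mL × 0.05343511 mg/mL = 9.810687 mg
Total = 11.62214 + 9.810687 = 21.43282 mg

21.4 mg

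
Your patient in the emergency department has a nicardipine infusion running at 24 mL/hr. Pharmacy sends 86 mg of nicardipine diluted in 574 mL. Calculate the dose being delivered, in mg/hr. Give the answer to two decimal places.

Concentration = 86 mg ÷ 574 mL = 0.1498258 mg/mL
Drug rate = 24 mL/hr × 0.1498258 mg/mL = 3.595819 mg/hr

3.60 mg/hr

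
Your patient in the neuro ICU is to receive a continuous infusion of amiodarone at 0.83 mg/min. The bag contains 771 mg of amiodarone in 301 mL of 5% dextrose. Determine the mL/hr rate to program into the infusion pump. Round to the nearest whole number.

0.83 mg/min × 60 min/hr = 49.8 mg/hr
Concentration = 771 mg ÷ 301 mL = 2.561462 mg/mL
Rate = 49.8 mg/hr ÷ 2.561462 mg/mL = 19.44202 mL/hr

19 mL/hr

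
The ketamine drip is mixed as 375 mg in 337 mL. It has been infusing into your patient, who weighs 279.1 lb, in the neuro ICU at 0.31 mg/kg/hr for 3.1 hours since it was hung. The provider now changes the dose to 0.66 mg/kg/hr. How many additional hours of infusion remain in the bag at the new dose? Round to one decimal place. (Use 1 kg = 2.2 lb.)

Initial rate:
Weight = 279.1 lb ÷ 2.2 lb/kg = 126.8636 kg
Dose = 0.31 mg/kg/hr × 126.8636 kg = 39.32773 mg/hr
Concentration = 375 mg ÷ 337 mL = 1.11276 mg/mL
Rate = 39.32773 mg/hr ÷ 1.11276 mg/mL = 35.34252 mL/hr
Volume infused so far = 35.34252 mL/hr × 3.1 hr = 109.5618 mL
Volume remaining = 337 − 109.5618 = 227.4382 mL
New rate:
Dose = 0.66 mg/kg/hr × 126.8636 kg = 83.73 mg/hr
Rate = 83.73 mg/hr ÷ 1.11276 mg/mL = 75.24536 mL/hr
Time remaining = 227.4382 mL ÷ 75.24536 mL/hr = 3.022621 hr

3.0 hours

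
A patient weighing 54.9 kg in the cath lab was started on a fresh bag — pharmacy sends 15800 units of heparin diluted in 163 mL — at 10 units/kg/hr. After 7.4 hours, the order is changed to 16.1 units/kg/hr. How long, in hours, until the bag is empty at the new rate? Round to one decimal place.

Initial rate:
Dose = 10 units/kg/hr × 54.9 kg = 549 units/hr
Concentration = 15800 units ÷ 163 mL = 96.93252 units/mL
Rate = 549 units/hr ÷ 96.93252 units/mL = 5.663734 mL/hr
Volume infused so far = 5.663734 mL/hr × 7.4 hr = 41.91163 mL
Volume remaining = 163 − 41.91163 = 121.0884 mL
New rate:
Dose = 16.1 units/kg/hr × 54.9 kg = 883.89 units/hr
Rate = 883.89 units/hr ÷ 96.93252 units/mL = 9.118612 mL/hr
Time remaining = 121.0884 mL ÷ 9.118612 mL/hr = 13.27925 hr

13.3 hours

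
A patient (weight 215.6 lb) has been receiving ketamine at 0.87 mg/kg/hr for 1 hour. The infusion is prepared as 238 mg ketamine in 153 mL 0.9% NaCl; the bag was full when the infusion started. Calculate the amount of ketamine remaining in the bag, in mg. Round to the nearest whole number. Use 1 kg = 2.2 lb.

Weight = 215.6 lb ÷ 2.2 lb/kg = 98 kg
Dose = 0.87 mg/kg/hr × 98 kg = 85.26 mg/hr
Concentration = 238 mg ÷ 153 mL = 1.555556 mg/mL
Rate = 85.26 mg/hr ÷ 1.555556 mg/mL = 54.81 mL/hr
Volume infused = 54.81 mL/hr × 1 hr = 54.81 mL
Volume remaining = 153 − 54.81 = 98.19 mL
Drug remaining = 98.19 mL × 1.555556 mg/mL = 152.74 mg

153 mg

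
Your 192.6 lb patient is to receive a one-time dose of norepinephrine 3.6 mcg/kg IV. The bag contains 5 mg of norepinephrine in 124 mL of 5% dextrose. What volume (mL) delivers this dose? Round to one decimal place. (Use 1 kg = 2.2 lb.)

Weight = 192.6 lb ÷ 2.2 lb/kg = 87.54545 kg
Dose = 3.6 mcg/kg × 87.54545 kg = 315.1636 mcg
Concentration = 5 mg ÷ 124 mL = 0.04032258 mg/mL = 40.32258 mcg/mL
Volume = 315.1636 mcg ÷ 40.32258 mcg/mL = 7.816058 mL

7.8 mL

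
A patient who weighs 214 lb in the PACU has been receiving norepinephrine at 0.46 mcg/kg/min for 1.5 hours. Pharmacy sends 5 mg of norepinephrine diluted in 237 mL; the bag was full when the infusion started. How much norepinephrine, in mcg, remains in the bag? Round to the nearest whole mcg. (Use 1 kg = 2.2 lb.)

973 mcg

Weight = 214 lb ÷ 2.2 lb/kg = 97.27273 kg
Dose = 0.46 mcg/kg/min × 97.27273 kg = 44.74545 mcg/min
44.74545 mcg/min × 60 min/hr = 2684.727 mcg/hr
Concentration = 5 mg ÷ 237 mL = 0.02109705 mg/mL = 21.09705 mcg/mL
Rate = 2684.727 mcg/hr ÷ 21.09705 mcg/mL = 127.2561 mL/hr
Volume infused = 127.2561 mL/hr × 1.5 hr = 190.8841 mL
Volume remaining = 237 − 190.8841 = 46.11589 mL
Drug remaining = 46.11589 mL × 21.09705 mcg/mL = 972.9091 mcg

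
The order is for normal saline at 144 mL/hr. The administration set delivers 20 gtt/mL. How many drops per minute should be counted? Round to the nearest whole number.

144 mL/hr ÷ 60 min/hr = 2.4 mL/min
2.4 mL/min × 20 gtt/mL = 48 gtt/min

48 gtt/min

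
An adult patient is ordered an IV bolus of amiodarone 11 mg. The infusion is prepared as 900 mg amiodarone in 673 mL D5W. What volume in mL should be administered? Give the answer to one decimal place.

8.2 mL

Concentration = 900 mg ÷ 673 mL = 1.337296 mg/mL
Volume = 11 mg ÷ 1.337296 mg/mL = 8.225556 mL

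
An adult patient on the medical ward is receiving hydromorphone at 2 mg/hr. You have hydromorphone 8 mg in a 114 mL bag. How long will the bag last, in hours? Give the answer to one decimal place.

Concentration = 8 mg ÷ 114 mL = 0.07017544 mg/mL
Rate = 2 mg/hr ÷ 0.07017544 mg/mL = 28.5 mL/hr
Duration = 114 mL ÷ 28.5 mL/hr = 4 hr

4.0 hours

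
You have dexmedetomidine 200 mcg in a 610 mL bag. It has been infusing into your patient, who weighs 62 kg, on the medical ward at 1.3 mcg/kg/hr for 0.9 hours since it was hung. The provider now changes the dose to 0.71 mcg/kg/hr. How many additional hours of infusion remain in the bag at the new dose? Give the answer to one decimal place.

2.9 hours

Initial rate:
Dose = 1.3 mcg/kg/hr × 62 kg = 80.6 mcg/hr
Concentration = 200 mcg ÷ 610 mL = 0.3278689 mcg/mL
Rate = 80.6 mcg/hr ÷ 0.3278689 mcg/mL = 245.83 mL/hr
Volume infused so far = 245.83 mL/hr × 0.9 hr = 221.247 mL
Volume remaining = 610 − 221.247 = 388.753 mL
New rate:
Dose = 0.71 mcg/kg/hr × 62 kg = 44.02 mcg/hr
Rate = 44.02 mcg/hr ÷ 0.3278689 mcg/mL = 134.261 mL/hr
Time remaining = 388.753 mL ÷ 134.261 mL/hr = 2.895502 hr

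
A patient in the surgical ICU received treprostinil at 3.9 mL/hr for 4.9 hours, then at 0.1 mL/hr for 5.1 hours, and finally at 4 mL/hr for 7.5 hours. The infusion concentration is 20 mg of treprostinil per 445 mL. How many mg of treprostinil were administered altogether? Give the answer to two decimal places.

2.23 mg

Concentration = 20 mg ÷ 445 mL = 0.04494382 mg/mL
Stage 1: 3.9 mL/hr × 4.9 hr = 19.11 mL → 19.11 mL × 0.04494382 mg/mL = 0.8588764 mg
Stage 2: 0.1 mL/hr × 5.1 hr = 0.51 mL → 0.51 mL × 0.04494382 mg/mL = 0.02292135 mg
Stage 3: 4 mL/hr × 7.5 hr = 30 mL → 30 mL × 0.04494382 mg/mL = 1.348315 mg
Total = 0.8588764 + 0.02292135 + 1.348315 = 2.230112 mg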